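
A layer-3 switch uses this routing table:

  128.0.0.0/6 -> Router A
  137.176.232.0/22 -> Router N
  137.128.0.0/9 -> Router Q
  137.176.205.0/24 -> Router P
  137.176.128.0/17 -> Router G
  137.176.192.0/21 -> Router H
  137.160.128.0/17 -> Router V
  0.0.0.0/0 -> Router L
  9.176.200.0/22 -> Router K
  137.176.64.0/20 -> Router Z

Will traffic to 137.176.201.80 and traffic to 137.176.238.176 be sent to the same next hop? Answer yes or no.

yes

137.176.201.80: longest match 137.176.128.0/17 -> Router G
137.176.238.176: longest match 137.176.128.0/17 -> Router G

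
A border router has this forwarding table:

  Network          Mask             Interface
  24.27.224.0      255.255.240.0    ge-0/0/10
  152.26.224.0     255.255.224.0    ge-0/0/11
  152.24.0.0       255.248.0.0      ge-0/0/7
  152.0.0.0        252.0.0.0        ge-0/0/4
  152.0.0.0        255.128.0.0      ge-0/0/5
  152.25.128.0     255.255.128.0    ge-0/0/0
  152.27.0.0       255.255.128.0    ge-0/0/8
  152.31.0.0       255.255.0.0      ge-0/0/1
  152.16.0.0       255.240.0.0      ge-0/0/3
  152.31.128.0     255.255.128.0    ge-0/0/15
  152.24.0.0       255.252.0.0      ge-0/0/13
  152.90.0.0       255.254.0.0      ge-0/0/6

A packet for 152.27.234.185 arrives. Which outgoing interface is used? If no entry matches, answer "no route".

ge-0/0/13

Routes whose prefix contains 152.27.234.185:
  152.0.0.0/6 (152.0.0.0 - 155.255.255.255) -> ge-0/0/4
  152.0.0.0/9 (152.0.0.0 - 152.127.255.255) -> ge-0/0/5
  152.16.0.0/12 (152.16.0.0 - 152.31.255.255) -> ge-0/0/3
  152.24.0.0/13 (152.24.0.0 - 152.31.255.255) -> ge-0/0/7
  152.24.0.0/14 (152.24.0.0 - 152.27.255.255) -> ge-0/0/13
More-specific entries that do NOT match:
  24.27.224.0/20 (24.27.224.0 - 24.27.239.255) does not contain 152.27.234.185
  152.26.224.0/19 (152.26.224.0 - 152.26.255.255) does not contain 152.27.234.185
  152.25.128.0/17 (152.25.128.0 - 152.25.255.255) does not contain 152.27.234.185
  152.27.0.0/17 (152.27.0.0 - 152.27.127.255) does not contain 152.27.234.185
  152.31.128.0/17 (152.31.128.0 - 152.31.255.255) does not contain 152.27.234.185
  152.31.0.0/16 (152.31.0.0 - 152.31.255.255) does not contain 152.27.234.185
  152.90.0.0/15 (152.90.0.0 - 152.91.255.255) does not contain 152.27.234.185
Longest matching prefix is /14 -> interface ge-0/0/13.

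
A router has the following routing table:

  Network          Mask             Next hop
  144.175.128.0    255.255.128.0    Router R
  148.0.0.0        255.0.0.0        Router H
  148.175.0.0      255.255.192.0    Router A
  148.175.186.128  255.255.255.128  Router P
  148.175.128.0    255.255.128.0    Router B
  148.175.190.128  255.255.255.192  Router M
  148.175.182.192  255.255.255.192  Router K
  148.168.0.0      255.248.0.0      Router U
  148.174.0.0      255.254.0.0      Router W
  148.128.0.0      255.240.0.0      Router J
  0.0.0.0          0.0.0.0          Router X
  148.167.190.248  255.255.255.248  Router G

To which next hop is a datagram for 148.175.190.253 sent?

Routes whose prefix contains 148.175.190.253:
  0.0.0.0/0 (default, matches everything) -> Router X
  148.0.0.0/8 (148.0.0.0 - 148.255.255.255) -> Router H
  148.168.0.0/13 (148.168.0.0 - 148.175.255.255) -> Router U
  148.174.0.0/15 (148.174.0.0 - 148.175.255.255) -> Router W
  148.175.128.0/17 (148.175.128.0 - 148.175.255.255) -> Router B
More-specific entries that do NOT match:
  148.167.190.248/29 (148.167.190.248 - 148.167.190.255) does not contain 148.175.190.253
  148.175.190.128/26 (148.175.190.128 - 148.175.190.191) does not contain 148.175.190.253
  148.175.182.192/26 (148.175.182.192 - 148.175.182.255) does not contain 148.175.190.253
  148.175.186.128/25 (148.175.186.128 - 148.175.186.255) does not contain 148.175.190.253
  148.175.0.0/18 (148.175.0.0 - 148.175.63.255) does not contain 148.175.190.253
Longest matching prefix is /17 -> next hop Router B.

Router B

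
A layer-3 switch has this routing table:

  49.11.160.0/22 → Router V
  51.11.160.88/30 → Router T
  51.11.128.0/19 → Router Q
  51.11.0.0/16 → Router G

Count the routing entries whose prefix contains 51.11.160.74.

1

Prefixes containing 51.11.160.74:
  51.11.0.0/16 (51.11.0.0 - 51.11.255.255)
Total matching entries: 1.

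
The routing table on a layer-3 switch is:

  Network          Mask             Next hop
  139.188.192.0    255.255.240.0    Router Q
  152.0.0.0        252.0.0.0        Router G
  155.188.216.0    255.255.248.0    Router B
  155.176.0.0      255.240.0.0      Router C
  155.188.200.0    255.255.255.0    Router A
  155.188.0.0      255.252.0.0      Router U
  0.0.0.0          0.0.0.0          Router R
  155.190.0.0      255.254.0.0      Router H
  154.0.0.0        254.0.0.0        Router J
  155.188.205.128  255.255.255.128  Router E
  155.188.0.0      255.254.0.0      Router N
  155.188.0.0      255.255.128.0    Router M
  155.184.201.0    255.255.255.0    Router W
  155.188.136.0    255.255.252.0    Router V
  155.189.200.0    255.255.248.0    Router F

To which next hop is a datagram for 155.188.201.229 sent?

Router N

Routes whose prefix contains 155.188.201.229:
  0.0.0.0/0 (default, matches everything) -> Router R
  152.0.0.0/6 (152.0.0.0 - 155.255.255.255) -> Router G
  154.0.0.0/7 (154.0.0.0 - 155.255.255.255) -> Router J
  155.176.0.0/12 (155.176.0.0 - 155.191.255.255) -> Router C
  155.188.0.0/14 (155.188.0.0 - 155.191.255.255) -> Router U
  155.188.0.0/15 (155.188.0.0 - 155.189.255.255) -> Router N
More-specific entries that do NOT match:
  155.188.205.128/25 (155.188.205.128 - 155.188.205.255) does not contain 155.188.201.229
  155.188.200.0/24 (155.188.200.0 - 155.188.200.255) does not contain 155.188.201.229
  155.184.201.0/24 (155.184.201.0 - 155.184.201.255) does not contain 155.188.201.229
  155.188.136.0/22 (155.188.136.0 - 155.188.139.255) does not contain 155.188.201.229
  155.188.216.0/21 (155.188.216.0 - 155.188.223.255) does not contain 155.188.201.229
  155.189.200.0/21 (155.189.200.0 - 155.189.207.255) does not contain 155.188.201.229
  139.188.192.0/20 (139.188.192.0 - 139.188.207.255) does not contain 155.188.201.229
  155.188.0.0/17 (155.188.0.0 - 155.188.127.255) does not contain 155.188.201.229
Longest matching prefix is /15 -> next hop Router N.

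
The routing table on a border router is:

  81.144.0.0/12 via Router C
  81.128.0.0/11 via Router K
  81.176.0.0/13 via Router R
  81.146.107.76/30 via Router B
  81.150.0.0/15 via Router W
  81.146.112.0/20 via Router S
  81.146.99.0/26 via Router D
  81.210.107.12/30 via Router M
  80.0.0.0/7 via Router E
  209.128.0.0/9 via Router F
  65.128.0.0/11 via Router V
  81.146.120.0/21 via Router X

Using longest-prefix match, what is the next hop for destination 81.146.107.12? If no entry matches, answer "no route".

Router C

Routes whose prefix contains 81.146.107.12:
  80.0.0.0/7 (80.0.0.0 - 81.255.255.255) -> Router E
  81.128.0.0/11 (81.128.0.0 - 81.159.255.255) -> Router K
  81.144.0.0/12 (81.144.0.0 - 81.159.255.255) -> Router C
More-specific entries that do NOT match:
  81.146.107.76/30 (81.146.107.76 - 81.146.107.79) does not contain 81.146.107.12
  81.210.107.12/30 (81.210.107.12 - 81.210.107.15) does not contain 81.146.107.12
  81.146.99.0/26 (81.146.99.0 - 81.146.99.63) does not contain 81.146.107.12
  81.146.120.0/21 (81.146.120.0 - 81.146.127.255) does not contain 81.146.107.12
  81.146.112.0/20 (81.146.112.0 - 81.146.127.255) does not contain 81.146.107.12
  81.150.0.0/15 (81.150.0.0 - 81.151.255.255) does not contain 81.146.107.12
  81.176.0.0/13 (81.176.0.0 - 81.183.255.255) does not contain 81.146.107.12
Longest matching prefix is /12 -> next hop Router C.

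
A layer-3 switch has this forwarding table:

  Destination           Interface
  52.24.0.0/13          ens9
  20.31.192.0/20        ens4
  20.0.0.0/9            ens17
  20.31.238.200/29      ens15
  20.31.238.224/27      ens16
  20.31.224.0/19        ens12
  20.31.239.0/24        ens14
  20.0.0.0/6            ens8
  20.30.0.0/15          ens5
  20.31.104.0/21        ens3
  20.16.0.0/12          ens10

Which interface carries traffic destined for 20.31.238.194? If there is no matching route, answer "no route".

ens12

Routes whose prefix contains 20.31.238.194:
  20.0.0.0/6 (20.0.0.0 - 23.255.255.255) -> ens8
  20.0.0.0/9 (20.0.0.0 - 20.127.255.255) -> ens17
  20.16.0.0/12 (20.16.0.0 - 20.31.255.255) -> ens10
  20.30.0.0/15 (20.30.0.0 - 20.31.255.255) -> ens5
  20.31.224.0/19 (20.31.224.0 - 20.31.255.255) -> ens12
More-specific entries that do NOT match:
  20.31.238.200/29 (20.31.238.200 - 20.31.238.207) does not contain 20.31.238.194
  20.31.238.224/27 (20.31.238.224 - 20.31.238.255) does not contain 20.31.238.194
  20.31.239.0/24 (20.31.239.0 - 20.31.239.255) does not contain 20.31.238.194
  20.31.104.0/21 (20.31.104.0 - 20.31.111.255) does not contain 20.31.238.194
  20.31.192.0/20 (20.31.192.0 - 20.31.207.255) does not contain 20.31.238.194
Longest matching prefix is /19 -> interface ens12.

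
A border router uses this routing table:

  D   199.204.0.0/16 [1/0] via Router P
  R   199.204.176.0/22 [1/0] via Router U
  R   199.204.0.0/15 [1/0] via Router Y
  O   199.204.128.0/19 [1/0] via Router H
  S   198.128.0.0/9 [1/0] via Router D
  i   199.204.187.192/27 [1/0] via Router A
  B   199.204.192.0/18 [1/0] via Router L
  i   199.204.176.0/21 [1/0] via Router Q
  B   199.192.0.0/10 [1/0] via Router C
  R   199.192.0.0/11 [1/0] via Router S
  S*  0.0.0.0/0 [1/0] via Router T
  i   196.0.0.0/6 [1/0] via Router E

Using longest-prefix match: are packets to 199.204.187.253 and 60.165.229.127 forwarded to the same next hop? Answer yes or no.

no

199.204.187.253: longest match 199.204.0.0/16 -> Router P
60.165.229.127: longest match 0.0.0.0/0 -> Router T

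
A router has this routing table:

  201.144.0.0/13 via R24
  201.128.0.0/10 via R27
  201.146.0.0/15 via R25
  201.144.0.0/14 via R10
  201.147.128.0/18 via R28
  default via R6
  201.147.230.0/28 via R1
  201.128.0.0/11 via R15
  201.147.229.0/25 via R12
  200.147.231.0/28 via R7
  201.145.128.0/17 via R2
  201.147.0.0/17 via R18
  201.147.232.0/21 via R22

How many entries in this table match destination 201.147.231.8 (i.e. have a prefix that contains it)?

Prefixes containing 201.147.231.8:
  0.0.0.0/0 (default, matches everything)
  201.128.0.0/10 (201.128.0.0 - 201.191.255.255)
  201.128.0.0/11 (201.128.0.0 - 201.159.255.255)
  201.144.0.0/13 (201.144.0.0 - 201.151.255.255)
  201.144.0.0/14 (201.144.0.0 - 201.147.255.255)
  201.146.0.0/15 (201.146.0.0 - 201.147.255.255)
Total matching entries: 6.

6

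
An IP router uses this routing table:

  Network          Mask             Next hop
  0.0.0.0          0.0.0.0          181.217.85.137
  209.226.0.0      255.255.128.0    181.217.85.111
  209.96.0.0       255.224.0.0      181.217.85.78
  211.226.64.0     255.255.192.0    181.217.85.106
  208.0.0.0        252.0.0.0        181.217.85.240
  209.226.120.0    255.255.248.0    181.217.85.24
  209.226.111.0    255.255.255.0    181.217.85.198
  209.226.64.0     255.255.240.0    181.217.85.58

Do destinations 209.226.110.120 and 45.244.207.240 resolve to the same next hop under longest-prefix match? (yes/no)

no

209.226.110.120: longest match 209.226.0.0/17 -> 181.217.85.111
45.244.207.240: longest match 0.0.0.0/0 -> 181.217.85.137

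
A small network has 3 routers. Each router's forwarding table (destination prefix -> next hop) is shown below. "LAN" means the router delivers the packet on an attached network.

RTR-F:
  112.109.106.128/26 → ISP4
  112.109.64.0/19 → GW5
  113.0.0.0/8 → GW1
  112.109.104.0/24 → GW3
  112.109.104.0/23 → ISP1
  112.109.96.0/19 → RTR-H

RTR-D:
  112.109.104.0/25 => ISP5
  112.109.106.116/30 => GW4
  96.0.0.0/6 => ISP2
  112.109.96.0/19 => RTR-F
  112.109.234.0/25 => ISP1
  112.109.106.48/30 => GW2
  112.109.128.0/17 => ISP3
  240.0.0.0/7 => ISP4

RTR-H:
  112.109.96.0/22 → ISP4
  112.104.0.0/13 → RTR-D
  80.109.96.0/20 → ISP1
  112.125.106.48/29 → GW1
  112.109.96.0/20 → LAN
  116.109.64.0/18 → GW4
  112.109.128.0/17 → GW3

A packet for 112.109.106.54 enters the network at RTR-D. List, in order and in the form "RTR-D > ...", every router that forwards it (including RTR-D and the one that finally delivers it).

RTR-D > RTR-F > RTR-H

At RTR-D: longest match for 112.109.106.54 is 112.109.96.0/19 -> RTR-F
At RTR-F: longest match for 112.109.106.54 is 112.109.96.0/19 -> RTR-H
At RTR-H: longest match for 112.109.106.54 is 112.109.96.0/20 -> LAN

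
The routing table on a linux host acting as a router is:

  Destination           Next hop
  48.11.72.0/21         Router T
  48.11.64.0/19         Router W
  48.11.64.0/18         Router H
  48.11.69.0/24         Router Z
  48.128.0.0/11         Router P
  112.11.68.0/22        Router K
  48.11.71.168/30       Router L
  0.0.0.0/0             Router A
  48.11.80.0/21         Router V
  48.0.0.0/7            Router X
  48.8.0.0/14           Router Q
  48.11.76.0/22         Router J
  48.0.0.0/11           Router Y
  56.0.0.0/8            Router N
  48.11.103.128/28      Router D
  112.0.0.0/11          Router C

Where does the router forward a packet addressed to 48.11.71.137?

Router W

Routes whose prefix contains 48.11.71.137:
  0.0.0.0/0 (default, matches everything) -> Router A
  48.0.0.0/7 (48.0.0.0 - 49.255.255.255) -> Router X
  48.0.0.0/11 (48.0.0.0 - 48.31.255.255) -> Router Y
  48.8.0.0/14 (48.8.0.0 - 48.11.255.255) -> Router Q
  48.11.64.0/18 (48.11.64.0 - 48.11.127.255) -> Router H
  48.11.64.0/19 (48.11.64.0 - 48.11.95.255) -> Router W
More-specific entries that do NOT match:
  48.11.71.168/30 (48.11.71.168 - 48.11.71.171) does not contain 48.11.71.137
  48.11.103.128/28 (48.11.103.128 - 48.11.103.143) does not contain 48.11.71.137
  48.11.69.0/24 (48.11.69.0 - 48.11.69.255) does not contain 48.11.71.137
  112.11.68.0/22 (112.11.68.0 - 112.11.71.255) does not contain 48.11.71.137
  48.11.76.0/22 (48.11.76.0 - 48.11.79.255) does not contain 48.11.71.137
  48.11.72.0/21 (48.11.72.0 - 48.11.79.255) does not contain 48.11.71.137
  48.11.80.0/21 (48.11.80.0 - 48.11.87.255) does not contain 48.11.71.137
Longest matching prefix is /19 -> next hop Router W.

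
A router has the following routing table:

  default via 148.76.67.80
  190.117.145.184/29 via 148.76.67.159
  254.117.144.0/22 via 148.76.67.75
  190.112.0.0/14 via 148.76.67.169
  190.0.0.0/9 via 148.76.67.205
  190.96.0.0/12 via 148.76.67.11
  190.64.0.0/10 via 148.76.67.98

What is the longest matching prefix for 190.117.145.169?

Entries matching 190.117.145.169:
  0.0.0.0/0 (default, matches everything)
  190.0.0.0/9 (190.0.0.0 - 190.127.255.255)
  190.64.0.0/10 (190.64.0.0 - 190.127.255.255)
Most specific is 190.64.0.0/10.

190.64.0.0/10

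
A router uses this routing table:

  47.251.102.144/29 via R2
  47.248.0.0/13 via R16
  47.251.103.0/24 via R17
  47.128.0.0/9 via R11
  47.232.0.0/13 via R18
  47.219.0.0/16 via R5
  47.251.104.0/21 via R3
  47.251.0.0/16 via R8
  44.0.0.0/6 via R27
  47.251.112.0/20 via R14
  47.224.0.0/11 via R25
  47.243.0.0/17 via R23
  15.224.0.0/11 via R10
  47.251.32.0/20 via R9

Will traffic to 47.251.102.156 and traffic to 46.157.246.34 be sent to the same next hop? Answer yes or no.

no

47.251.102.156: longest match 47.251.0.0/16 -> R8
46.157.246.34: longest match 44.0.0.0/6 -> R27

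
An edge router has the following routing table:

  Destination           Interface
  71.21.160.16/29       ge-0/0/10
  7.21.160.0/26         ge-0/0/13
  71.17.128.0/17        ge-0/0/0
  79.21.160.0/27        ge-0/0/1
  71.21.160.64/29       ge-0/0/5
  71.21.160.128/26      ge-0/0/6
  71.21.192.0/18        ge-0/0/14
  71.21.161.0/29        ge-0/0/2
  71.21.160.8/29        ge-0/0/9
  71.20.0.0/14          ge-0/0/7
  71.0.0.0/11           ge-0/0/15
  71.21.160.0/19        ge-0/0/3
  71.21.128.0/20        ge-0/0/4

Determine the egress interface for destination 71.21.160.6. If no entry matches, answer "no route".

ge-0/0/3

Routes whose prefix contains 71.21.160.6:
  71.0.0.0/11 (71.0.0.0 - 71.31.255.255) -> ge-0/0/15
  71.20.0.0/14 (71.20.0.0 - 71.23.255.255) -> ge-0/0/7
  71.21.160.0/19 (71.21.160.0 - 71.21.191.255) -> ge-0/0/3
More-specific entries that do NOT match:
  71.21.160.16/29 (71.21.160.16 - 71.21.160.23) does not contain 71.21.160.6
  71.21.160.64/29 (71.21.160.64 - 71.21.160.71) does not contain 71.21.160.6
  71.21.161.0/29 (71.21.161.0 - 71.21.161.7) does not contain 71.21.160.6
  71.21.160.8/29 (71.21.160.8 - 71.21.160.15) does not contain 71.21.160.6
  79.21.160.0/27 (79.21.160.0 - 79.21.160.31) does not contain 71.21.160.6
  7.21.160.0/26 (7.21.160.0 - 7.21.160.63) does not contain 71.21.160.6
  71.21.160.128/26 (71.21.160.128 - 71.21.160.191) does not contain 71.21.160.6
  71.21.128.0/20 (71.21.128.0 - 71.21.143.255) does not contain 71.21.160.6
Longest matching prefix is /19 -> interface ge-0/0/3.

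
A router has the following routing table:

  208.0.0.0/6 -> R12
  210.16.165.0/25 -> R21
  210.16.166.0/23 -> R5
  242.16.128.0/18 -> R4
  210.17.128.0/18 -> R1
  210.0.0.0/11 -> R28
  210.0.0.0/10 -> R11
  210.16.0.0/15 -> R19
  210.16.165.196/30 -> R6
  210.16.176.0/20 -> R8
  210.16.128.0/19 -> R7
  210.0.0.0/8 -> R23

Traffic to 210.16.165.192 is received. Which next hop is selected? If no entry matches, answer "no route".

Routes whose prefix contains 210.16.165.192:
  208.0.0.0/6 (208.0.0.0 - 211.255.255.255) -> R12
  210.0.0.0/8 (210.0.0.0 - 210.255.255.255) -> R23
  210.0.0.0/10 (210.0.0.0 - 210.63.255.255) -> R11
  210.0.0.0/11 (210.0.0.0 - 210.31.255.255) -> R28
  210.16.0.0/15 (210.16.0.0 - 210.17.255.255) -> R19
More-specific entries that do NOT match:
  210.16.165.196/30 (210.16.165.196 - 210.16.165.199) does not contain 210.16.165.192
  210.16.165.0/25 (210.16.165.0 - 210.16.165.127) does not contain 210.16.165.192
  210.16.166.0/23 (210.16.166.0 - 210.16.167.255) does not contain 210.16.165.192
  210.16.176.0/20 (210.16.176.0 - 210.16.191.255) does not contain 210.16.165.192
  210.16.128.0/19 (210.16.128.0 - 210.16.159.255) does not contain 210.16.165.192
  242.16.128.0/18 (242.16.128.0 - 242.16.191.255) does not contain 210.16.165.192
  210.17.128.0/18 (210.17.128.0 - 210.17.191.255) does not contain 210.16.165.192
Longest matching prefix is /15 -> next hop R19.

R19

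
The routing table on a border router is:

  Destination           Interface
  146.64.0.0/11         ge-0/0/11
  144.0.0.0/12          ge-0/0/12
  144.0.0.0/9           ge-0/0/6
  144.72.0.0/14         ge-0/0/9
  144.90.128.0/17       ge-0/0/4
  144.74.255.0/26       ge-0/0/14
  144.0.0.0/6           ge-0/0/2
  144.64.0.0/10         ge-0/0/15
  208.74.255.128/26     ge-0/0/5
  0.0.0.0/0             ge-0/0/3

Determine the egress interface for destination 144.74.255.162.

Routes whose prefix contains 144.74.255.162:
  0.0.0.0/0 (default, matches everything) -> ge-0/0/3
  144.0.0.0/6 (144.0.0.0 - 147.255.255.255) -> ge-0/0/2
  144.0.0.0/9 (144.0.0.0 - 144.127.255.255) -> ge-0/0/6
  144.64.0.0/10 (144.64.0.0 - 144.127.255.255) -> ge-0/0/15
  144.72.0.0/14 (144.72.0.0 - 144.75.255.255) -> ge-0/0/9
More-specific entries that do NOT match:
  144.74.255.0/26 (144.74.255.0 - 144.74.255.63) does not contain 144.74.255.162
  208.74.255.128/26 (208.74.255.128 - 208.74.255.191) does not contain 144.74.255.162
  144.90.128.0/17 (144.90.128.0 - 144.90.255.255) does not contain 144.74.255.162
Longest matching prefix is /14 -> interface ge-0/0/9.

ge-0/0/9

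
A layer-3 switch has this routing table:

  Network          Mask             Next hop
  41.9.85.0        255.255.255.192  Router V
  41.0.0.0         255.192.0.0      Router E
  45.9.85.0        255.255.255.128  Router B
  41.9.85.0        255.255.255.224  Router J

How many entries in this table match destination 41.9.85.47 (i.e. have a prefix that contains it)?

Prefixes containing 41.9.85.47:
  41.0.0.0/10 (41.0.0.0 - 41.63.255.255)
  41.9.85.0/26 (41.9.85.0 - 41.9.85.63)
Total matching entries: 2.

2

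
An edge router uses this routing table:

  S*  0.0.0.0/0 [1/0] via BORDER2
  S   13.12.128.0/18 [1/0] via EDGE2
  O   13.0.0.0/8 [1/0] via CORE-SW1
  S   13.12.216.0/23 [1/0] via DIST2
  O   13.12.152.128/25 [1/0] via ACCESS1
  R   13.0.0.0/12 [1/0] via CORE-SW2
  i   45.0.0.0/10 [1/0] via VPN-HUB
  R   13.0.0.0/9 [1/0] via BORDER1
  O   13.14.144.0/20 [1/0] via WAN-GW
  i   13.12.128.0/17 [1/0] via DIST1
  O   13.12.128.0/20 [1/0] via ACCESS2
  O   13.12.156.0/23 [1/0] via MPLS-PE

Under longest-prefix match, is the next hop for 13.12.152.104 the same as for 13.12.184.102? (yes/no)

13.12.152.104: longest match 13.12.128.0/18 -> EDGE2
13.12.184.102: longest match 13.12.128.0/18 -> EDGE2

yes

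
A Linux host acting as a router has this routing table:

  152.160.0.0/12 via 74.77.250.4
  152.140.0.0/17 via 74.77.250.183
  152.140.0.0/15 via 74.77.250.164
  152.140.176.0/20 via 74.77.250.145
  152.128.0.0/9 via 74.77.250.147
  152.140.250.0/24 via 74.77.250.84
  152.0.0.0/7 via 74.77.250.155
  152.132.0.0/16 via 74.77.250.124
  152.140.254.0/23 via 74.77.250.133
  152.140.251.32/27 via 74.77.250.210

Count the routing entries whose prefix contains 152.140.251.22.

3

Prefixes containing 152.140.251.22:
  152.0.0.0/7 (152.0.0.0 - 153.255.255.255)
  152.128.0.0/9 (152.128.0.0 - 152.255.255.255)
  152.140.0.0/15 (152.140.0.0 - 152.141.255.255)
Total matching entries: 3.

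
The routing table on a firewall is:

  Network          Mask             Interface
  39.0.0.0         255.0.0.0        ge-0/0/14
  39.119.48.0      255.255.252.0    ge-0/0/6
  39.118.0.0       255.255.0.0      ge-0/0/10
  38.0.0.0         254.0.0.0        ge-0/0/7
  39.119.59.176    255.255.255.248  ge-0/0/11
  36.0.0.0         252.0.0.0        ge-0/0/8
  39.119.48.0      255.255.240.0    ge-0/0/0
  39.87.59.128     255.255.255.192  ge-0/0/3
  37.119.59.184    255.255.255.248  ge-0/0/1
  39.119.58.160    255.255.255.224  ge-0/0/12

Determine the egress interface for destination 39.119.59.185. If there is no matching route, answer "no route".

Routes whose prefix contains 39.119.59.185:
  36.0.0.0/6 (36.0.0.0 - 39.255.255.255) -> ge-0/0/8
  38.0.0.0/7 (38.0.0.0 - 39.255.255.255) -> ge-0/0/7
  39.0.0.0/8 (39.0.0.0 - 39.255.255.255) -> ge-0/0/14
  39.119.48.0/20 (39.119.48.0 - 39.119.63.255) -> ge-0/0/0
More-specific entries that do NOT match:
  39.119.59.176/29 (39.119.59.176 - 39.119.59.183) does not contain 39.119.59.185
  37.119.59.184/29 (37.119.59.184 - 37.119.59.191) does not contain 39.119.59.185
  39.119.58.160/27 (39.119.58.160 - 39.119.58.191) does not contain 39.119.59.185
  39.87.59.128/26 (39.87.59.128 - 39.87.59.191) does not contain 39.119.59.185
  39.119.48.0/22 (39.119.48.0 - 39.119.51.255) does not contain 39.119.59.185
Longest matching prefix is /20 -> interface ge-0/0/0.

ge-0/0/0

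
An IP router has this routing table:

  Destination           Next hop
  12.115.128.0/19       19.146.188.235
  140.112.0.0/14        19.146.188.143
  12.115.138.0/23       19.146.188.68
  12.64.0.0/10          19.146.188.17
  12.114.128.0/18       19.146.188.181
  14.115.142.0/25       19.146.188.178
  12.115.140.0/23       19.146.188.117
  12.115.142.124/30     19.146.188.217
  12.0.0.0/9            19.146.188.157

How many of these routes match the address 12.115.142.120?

3

Prefixes containing 12.115.142.120:
  12.0.0.0/9 (12.0.0.0 - 12.127.255.255)
  12.64.0.0/10 (12.64.0.0 - 12.127.255.255)
  12.115.128.0/19 (12.115.128.0 - 12.115.159.255)
Total matching entries: 3.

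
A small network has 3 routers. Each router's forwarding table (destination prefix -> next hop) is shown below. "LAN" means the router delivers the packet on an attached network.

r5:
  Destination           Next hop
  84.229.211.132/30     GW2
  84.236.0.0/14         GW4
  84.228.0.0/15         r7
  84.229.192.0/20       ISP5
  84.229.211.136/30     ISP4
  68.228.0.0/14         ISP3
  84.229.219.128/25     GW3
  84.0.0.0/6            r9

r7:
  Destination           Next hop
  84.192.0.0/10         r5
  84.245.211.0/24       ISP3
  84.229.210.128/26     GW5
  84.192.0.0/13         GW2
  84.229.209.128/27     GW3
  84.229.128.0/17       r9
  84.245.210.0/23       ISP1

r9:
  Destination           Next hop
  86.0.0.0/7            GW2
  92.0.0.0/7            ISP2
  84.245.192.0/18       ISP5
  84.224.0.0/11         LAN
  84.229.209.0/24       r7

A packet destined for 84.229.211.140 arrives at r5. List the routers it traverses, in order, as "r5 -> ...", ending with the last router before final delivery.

r5 -> r7 -> r9

At r5: longest match for 84.229.211.140 is 84.228.0.0/15 -> r7
At r7: longest match for 84.229.211.140 is 84.229.128.0/17 -> r9
At r9: longest match for 84.229.211.140 is 84.224.0.0/11 -> LAN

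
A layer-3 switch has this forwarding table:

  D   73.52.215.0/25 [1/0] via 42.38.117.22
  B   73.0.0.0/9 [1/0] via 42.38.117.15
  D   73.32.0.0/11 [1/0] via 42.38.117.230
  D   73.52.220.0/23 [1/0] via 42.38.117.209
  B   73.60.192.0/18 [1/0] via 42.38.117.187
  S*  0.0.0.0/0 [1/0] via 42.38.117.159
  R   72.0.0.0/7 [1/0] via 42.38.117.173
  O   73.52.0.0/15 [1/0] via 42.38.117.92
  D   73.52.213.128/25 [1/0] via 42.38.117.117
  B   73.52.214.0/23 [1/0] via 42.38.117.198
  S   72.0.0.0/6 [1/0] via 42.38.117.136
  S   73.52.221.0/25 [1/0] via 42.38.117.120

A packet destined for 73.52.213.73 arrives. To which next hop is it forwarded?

42.38.117.92

Routes whose prefix contains 73.52.213.73:
  0.0.0.0/0 (default, matches everything) -> 42.38.117.159
  72.0.0.0/6 (72.0.0.0 - 75.255.255.255) -> 42.38.117.136
  72.0.0.0/7 (72.0.0.0 - 73.255.255.255) -> 42.38.117.173
  73.0.0.0/9 (73.0.0.0 - 73.127.255.255) -> 42.38.117.15
  73.32.0.0/11 (73.32.0.0 - 73.63.255.255) -> 42.38.117.230
  73.52.0.0/15 (73.52.0.0 - 73.53.255.255) -> 42.38.117.92
More-specific entries that do NOT match:
  73.52.215.0/25 (73.52.215.0 - 73.52.215.127) does not contain 73.52.213.73
  73.52.213.128/25 (73.52.213.128 - 73.52.213.255) does not contain 73.52.213.73
  73.52.221.0/25 (73.52.221.0 - 73.52.221.127) does not contain 73.52.213.73
  73.52.220.0/23 (73.52.220.0 - 73.52.221.255) does not contain 73.52.213.73
  73.52.214.0/23 (73.52.214.0 - 73.52.215.255) does not contain 73.52.213.73
  73.60.192.0/18 (73.60.192.0 - 73.60.255.255) does not contain 73.52.213.73
Longest matching prefix is /15 -> next hop 42.38.117.92.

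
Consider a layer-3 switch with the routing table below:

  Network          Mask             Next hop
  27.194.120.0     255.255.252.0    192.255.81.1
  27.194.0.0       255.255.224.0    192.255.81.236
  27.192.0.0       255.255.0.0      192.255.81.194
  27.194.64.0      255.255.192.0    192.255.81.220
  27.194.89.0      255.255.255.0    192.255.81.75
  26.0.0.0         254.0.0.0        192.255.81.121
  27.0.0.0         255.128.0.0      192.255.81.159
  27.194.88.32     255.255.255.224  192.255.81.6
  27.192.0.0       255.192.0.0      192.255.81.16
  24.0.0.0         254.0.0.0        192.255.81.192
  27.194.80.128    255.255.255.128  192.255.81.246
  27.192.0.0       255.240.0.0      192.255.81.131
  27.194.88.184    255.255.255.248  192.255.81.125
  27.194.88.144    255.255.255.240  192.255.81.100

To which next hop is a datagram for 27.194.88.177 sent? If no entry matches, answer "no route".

Routes whose prefix contains 27.194.88.177:
  26.0.0.0/7 (26.0.0.0 - 27.255.255.255) -> 192.255.81.121
  27.192.0.0/10 (27.192.0.0 - 27.255.255.255) -> 192.255.81.16
  27.192.0.0/12 (27.192.0.0 - 27.207.255.255) -> 192.255.81.131
  27.194.64.0/18 (27.194.64.0 - 27.194.127.255) -> 192.255.81.220
More-specific entries that do NOT match:
  27.194.88.184/29 (27.194.88.184 - 27.194.88.191) does not contain 27.194.88.177
  27.194.88.144/28 (27.194.88.144 - 27.194.88.159) does not contain 27.194.88.177
  27.194.88.32/27 (27.194.88.32 - 27.194.88.63) does not contain 27.194.88.177
  27.194.80.128/25 (27.194.80.128 - 27.194.80.255) does not contain 27.194.88.177
  27.194.89.0/24 (27.194.89.0 - 27.194.89.255) does not contain 27.194.88.177
  27.194.120.0/22 (27.194.120.0 - 27.194.123.255) does not contain 27.194.88.177
  27.194.0.0/19 (27.194.0.0 - 27.194.31.255) does not contain 27.194.88.177
Longest matching prefix is /18 -> next hop 192.255.81.220.

192.255.81.220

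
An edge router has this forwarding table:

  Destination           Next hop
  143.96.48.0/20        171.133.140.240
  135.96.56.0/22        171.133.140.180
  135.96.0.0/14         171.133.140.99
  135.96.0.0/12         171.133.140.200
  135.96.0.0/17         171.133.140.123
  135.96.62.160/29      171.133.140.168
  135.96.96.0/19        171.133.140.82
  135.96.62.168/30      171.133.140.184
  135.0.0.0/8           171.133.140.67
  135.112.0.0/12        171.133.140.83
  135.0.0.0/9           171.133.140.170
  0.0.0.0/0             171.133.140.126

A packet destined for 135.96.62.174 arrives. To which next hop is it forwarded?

Routes whose prefix contains 135.96.62.174:
  0.0.0.0/0 (default, matches everything) -> 171.133.140.126
  135.0.0.0/8 (135.0.0.0 - 135.255.255.255) -> 171.133.140.67
  135.0.0.0/9 (135.0.0.0 - 135.127.255.255) -> 171.133.140.170
  135.96.0.0/12 (135.96.0.0 - 135.111.255.255) -> 171.133.140.200
  135.96.0.0/14 (135.96.0.0 - 135.99.255.255) -> 171.133.140.99
  135.96.0.0/17 (135.96.0.0 - 135.96.127.255) -> 171.133.140.123
More-specific entries that do NOT match:
  135.96.62.168/30 (135.96.62.168 - 135.96.62.171) does not contain 135.96.62.174
  135.96.62.160/29 (135.96.62.160 - 135.96.62.167) does not contain 135.96.62.174
  135.96.56.0/22 (135.96.56.0 - 135.96.59.255) does not contain 135.96.62.174
  143.96.48.0/20 (143.96.48.0 - 143.96.63.255) does not contain 135.96.62.174
  135.96.96.0/19 (135.96.96.0 - 135.96.127.255) does not contain 135.96.62.174
Longest matching prefix is /17 -> next hop 171.133.140.123.

171.133.140.123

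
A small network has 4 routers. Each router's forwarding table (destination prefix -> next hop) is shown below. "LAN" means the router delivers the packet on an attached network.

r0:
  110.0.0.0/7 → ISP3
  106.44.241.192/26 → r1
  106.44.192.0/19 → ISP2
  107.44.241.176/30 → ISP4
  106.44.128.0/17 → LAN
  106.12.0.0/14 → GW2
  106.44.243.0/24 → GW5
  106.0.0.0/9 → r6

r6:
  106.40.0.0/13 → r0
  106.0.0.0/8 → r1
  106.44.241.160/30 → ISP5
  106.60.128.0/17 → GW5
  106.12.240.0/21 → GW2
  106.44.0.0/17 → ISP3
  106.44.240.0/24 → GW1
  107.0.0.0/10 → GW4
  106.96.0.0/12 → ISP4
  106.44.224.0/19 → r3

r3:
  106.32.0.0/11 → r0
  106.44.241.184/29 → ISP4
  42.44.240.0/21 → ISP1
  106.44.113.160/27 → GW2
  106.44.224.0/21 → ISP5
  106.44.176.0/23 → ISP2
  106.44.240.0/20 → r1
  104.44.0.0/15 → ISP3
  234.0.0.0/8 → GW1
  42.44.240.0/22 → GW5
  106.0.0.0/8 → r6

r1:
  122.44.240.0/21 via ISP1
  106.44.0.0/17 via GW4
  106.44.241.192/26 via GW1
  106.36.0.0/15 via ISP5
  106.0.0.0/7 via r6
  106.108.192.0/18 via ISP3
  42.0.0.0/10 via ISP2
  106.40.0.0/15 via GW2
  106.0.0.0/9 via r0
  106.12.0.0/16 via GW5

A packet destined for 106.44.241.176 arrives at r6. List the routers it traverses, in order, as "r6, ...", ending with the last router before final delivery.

r6, r3, r1, r0

At r6: longest match for 106.44.241.176 is 106.44.224.0/19 -> r3
At r3: longest match for 106.44.241.176 is 106.44.240.0/20 -> r1
At r1: longest match for 106.44.241.176 is 106.0.0.0/9 -> r0
At r0: longest match for 106.44.241.176 is 106.44.128.0/17 -> LAN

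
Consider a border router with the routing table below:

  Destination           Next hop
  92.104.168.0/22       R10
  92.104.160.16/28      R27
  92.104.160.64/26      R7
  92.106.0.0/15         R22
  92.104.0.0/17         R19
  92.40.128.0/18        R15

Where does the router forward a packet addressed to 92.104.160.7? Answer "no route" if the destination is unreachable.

no route

No entry's prefix contains 92.104.160.7; there is no default route.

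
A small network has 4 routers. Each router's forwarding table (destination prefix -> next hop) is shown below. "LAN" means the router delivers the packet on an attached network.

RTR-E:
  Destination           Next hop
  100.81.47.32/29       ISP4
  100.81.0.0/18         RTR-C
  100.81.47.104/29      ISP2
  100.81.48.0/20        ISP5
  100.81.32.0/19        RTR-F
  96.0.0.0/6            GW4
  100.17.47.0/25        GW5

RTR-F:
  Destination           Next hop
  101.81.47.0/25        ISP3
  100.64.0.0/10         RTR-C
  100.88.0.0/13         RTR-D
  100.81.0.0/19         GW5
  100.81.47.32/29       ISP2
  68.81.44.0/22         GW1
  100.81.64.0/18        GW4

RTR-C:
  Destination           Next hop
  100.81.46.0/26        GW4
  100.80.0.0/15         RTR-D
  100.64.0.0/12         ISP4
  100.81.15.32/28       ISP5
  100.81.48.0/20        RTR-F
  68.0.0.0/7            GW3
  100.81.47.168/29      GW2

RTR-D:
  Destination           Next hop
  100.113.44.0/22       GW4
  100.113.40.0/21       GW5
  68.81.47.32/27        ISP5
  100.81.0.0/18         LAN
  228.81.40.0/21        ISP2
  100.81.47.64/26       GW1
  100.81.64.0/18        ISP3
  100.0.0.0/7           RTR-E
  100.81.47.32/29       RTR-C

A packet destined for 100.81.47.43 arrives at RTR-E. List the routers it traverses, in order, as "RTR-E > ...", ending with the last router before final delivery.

At RTR-E: longest match for 100.81.47.43 is 100.81.32.0/19 -> RTR-F
At RTR-F: longest match for 100.81.47.43 is 100.64.0.0/10 -> RTR-C
At RTR-C: longest match for 100.81.47.43 is 100.80.0.0/15 -> RTR-D
At RTR-D: longest match for 100.81.47.43 is 100.81.0.0/18 -> LAN

RTR-E > RTR-F > RTR-C > RTR-D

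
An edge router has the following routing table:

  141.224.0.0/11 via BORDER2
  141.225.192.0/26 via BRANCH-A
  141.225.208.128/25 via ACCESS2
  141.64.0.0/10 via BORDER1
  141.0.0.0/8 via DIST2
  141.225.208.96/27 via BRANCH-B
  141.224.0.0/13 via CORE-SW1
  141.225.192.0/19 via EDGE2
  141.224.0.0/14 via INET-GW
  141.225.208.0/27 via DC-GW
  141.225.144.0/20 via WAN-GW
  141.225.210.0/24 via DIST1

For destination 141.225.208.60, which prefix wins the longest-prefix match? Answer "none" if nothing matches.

141.225.192.0/19

Entries matching 141.225.208.60:
  141.0.0.0/8 (141.0.0.0 - 141.255.255.255)
  141.224.0.0/11 (141.224.0.0 - 141.255.255.255)
  141.224.0.0/13 (141.224.0.0 - 141.231.255.255)
  141.224.0.0/14 (141.224.0.0 - 141.227.255.255)
  141.225.192.0/19 (141.225.192.0 - 141.225.223.255)
Most specific is 141.225.192.0/19.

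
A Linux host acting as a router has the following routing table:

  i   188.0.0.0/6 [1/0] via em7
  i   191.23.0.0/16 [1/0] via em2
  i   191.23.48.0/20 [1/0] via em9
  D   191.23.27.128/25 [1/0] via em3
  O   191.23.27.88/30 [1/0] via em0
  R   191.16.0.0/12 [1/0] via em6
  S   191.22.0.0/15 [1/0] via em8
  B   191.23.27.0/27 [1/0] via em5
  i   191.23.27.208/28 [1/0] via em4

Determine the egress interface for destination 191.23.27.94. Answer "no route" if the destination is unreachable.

em2

Routes whose prefix contains 191.23.27.94:
  188.0.0.0/6 (188.0.0.0 - 191.255.255.255) -> em7
  191.16.0.0/12 (191.16.0.0 - 191.31.255.255) -> em6
  191.22.0.0/15 (191.22.0.0 - 191.23.255.255) -> em8
  191.23.0.0/16 (191.23.0.0 - 191.23.255.255) -> em2
More-specific entries that do NOT match:
  191.23.27.88/30 (191.23.27.88 - 191.23.27.91) does not contain 191.23.27.94
  191.23.27.208/28 (191.23.27.208 - 191.23.27.223) does not contain 191.23.27.94
  191.23.27.0/27 (191.23.27.0 - 191.23.27.31) does not contain 191.23.27.94
  191.23.27.128/25 (191.23.27.128 - 191.23.27.255) does not contain 191.23.27.94
  191.23.48.0/20 (191.23.48.0 - 191.23.63.255) does not contain 191.23.27.94
Longest matching prefix is /16 -> interface em2.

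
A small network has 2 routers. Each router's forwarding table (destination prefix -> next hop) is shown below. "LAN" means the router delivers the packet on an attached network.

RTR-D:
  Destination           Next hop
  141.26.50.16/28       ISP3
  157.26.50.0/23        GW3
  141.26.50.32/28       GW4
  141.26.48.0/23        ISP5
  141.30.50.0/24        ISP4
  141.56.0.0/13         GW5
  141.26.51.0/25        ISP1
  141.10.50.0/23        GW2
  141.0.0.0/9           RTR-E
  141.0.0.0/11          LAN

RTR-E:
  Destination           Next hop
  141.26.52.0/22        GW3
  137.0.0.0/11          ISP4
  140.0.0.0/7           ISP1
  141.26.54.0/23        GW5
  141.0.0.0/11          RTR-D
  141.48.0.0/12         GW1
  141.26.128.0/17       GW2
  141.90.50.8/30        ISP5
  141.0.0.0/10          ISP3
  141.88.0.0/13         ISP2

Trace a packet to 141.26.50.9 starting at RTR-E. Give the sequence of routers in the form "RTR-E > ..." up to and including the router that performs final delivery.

At RTR-E: longest match for 141.26.50.9 is 141.0.0.0/11 -> RTR-D
At RTR-D: longest match for 141.26.50.9 is 141.0.0.0/11 -> LAN

RTR-E > RTR-D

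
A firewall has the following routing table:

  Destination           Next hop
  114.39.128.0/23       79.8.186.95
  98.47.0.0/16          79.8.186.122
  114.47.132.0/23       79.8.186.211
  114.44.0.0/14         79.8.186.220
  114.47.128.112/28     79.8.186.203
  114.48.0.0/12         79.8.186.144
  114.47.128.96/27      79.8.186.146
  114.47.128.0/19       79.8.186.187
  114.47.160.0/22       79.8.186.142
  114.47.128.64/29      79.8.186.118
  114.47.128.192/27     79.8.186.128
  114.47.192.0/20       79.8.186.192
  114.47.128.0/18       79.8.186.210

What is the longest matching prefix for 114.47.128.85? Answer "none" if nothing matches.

114.47.128.0/19

Entries matching 114.47.128.85:
  114.44.0.0/14 (114.44.0.0 - 114.47.255.255)
  114.47.128.0/18 (114.47.128.0 - 114.47.191.255)
  114.47.128.0/19 (114.47.128.0 - 114.47.159.255)
Most specific is 114.47.128.0/19.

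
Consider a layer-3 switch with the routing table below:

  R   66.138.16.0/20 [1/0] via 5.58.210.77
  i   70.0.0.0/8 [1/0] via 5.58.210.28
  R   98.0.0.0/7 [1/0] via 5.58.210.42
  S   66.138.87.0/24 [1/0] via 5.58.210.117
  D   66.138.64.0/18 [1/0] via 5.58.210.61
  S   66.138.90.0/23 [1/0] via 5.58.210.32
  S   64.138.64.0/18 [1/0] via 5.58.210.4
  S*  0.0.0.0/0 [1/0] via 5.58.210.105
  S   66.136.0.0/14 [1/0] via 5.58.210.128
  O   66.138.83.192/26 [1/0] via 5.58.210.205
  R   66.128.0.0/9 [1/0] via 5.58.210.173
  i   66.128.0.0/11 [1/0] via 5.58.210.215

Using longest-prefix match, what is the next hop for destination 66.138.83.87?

Routes whose prefix contains 66.138.83.87:
  0.0.0.0/0 (default, matches everything) -> 5.58.210.105
  66.128.0.0/9 (66.128.0.0 - 66.255.255.255) -> 5.58.210.173
  66.128.0.0/11 (66.128.0.0 - 66.159.255.255) -> 5.58.210.215
  66.136.0.0/14 (66.136.0.0 - 66.139.255.255) -> 5.58.210.128
  66.138.64.0/18 (66.138.64.0 - 66.138.127.255) -> 5.58.210.61
More-specific entries that do NOT match:
  66.138.83.192/26 (66.138.83.192 - 66.138.83.255) does not contain 66.138.83.87
  66.138.87.0/24 (66.138.87.0 - 66.138.87.255) does not contain 66.138.83.87
  66.138.90.0/23 (66.138.90.0 - 66.138.91.255) does not contain 66.138.83.87
  66.138.16.0/20 (66.138.16.0 - 66.138.31.255) does not contain 66.138.83.87
Longest matching prefix is /18 -> next hop 5.58.210.61.

5.58.210.61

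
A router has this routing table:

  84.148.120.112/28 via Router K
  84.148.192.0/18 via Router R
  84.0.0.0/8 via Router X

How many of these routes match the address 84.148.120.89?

Prefixes containing 84.148.120.89:
  84.0.0.0/8 (84.0.0.0 - 84.255.255.255)
Total matching entries: 1.

1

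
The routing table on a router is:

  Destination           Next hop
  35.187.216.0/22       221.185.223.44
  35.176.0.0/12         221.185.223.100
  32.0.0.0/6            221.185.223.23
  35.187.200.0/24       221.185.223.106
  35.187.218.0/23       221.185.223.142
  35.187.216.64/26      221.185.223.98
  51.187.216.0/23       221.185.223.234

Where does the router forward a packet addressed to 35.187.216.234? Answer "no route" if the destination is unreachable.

221.185.223.44

Routes whose prefix contains 35.187.216.234:
  32.0.0.0/6 (32.0.0.0 - 35.255.255.255) -> 221.185.223.23
  35.176.0.0/12 (35.176.0.0 - 35.191.255.255) -> 221.185.223.100
  35.187.216.0/22 (35.187.216.0 - 35.187.219.255) -> 221.185.223.44
More-specific entries that do NOT match:
  35.187.216.64/26 (35.187.216.64 - 35.187.216.127) does not contain 35.187.216.234
  35.187.200.0/24 (35.187.200.0 - 35.187.200.255) does not contain 35.187.216.234
  35.187.218.0/23 (35.187.218.0 - 35.187.219.255) does not contain 35.187.216.234
  51.187.216.0/23 (51.187.216.0 - 51.187.217.255) does not contain 35.187.216.234
Longest matching prefix is /22 -> next hop 221.185.223.44.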